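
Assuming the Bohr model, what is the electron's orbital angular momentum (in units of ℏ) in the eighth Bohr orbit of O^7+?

L_n = nℏ, so L/ℏ = n = 8.

8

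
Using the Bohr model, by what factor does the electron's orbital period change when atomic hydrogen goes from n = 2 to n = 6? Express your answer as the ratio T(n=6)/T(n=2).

27

T ∝ Z^-2 · n^3; with Z fixed, T ∝ n^3.
T(n=6)/T(n=2) = (6/2)^3 = 27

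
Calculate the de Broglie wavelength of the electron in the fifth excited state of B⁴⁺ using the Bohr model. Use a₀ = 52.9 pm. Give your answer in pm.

The Bohr quantisation condition is nλ = 2πr_n.
r_n = n²a₀/Z = 381 pm
λ = 2πr_n/n = 2π·381/6 = 399 pm

399 pm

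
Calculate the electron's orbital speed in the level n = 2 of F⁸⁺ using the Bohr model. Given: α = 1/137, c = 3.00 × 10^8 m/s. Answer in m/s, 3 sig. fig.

v_n = Zαc/n = 9 × 0.00730 × 3.00 × 10^8 / 2
    = 9.85 × 10^6 m/s

9.85 × 10^6 m/s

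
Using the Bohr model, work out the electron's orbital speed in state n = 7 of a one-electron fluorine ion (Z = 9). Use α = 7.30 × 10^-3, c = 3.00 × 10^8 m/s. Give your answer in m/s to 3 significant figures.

2.82 × 10^6 m/s

v_n = Zαc/n = 9 × 0.00730 × 3.00 × 10^8 / 7
    = 2.82 × 10^6 m/s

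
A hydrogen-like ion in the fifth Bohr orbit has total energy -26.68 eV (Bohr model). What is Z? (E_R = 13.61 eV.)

7

E_n = −E_R Z²/n² ⇒ Z² = −E_n n²/E_R = 26.68 × 5² / 13.61 ≈ 49.01
Z = 7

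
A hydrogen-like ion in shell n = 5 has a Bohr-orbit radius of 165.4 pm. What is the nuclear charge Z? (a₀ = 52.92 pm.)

r_n = n²a₀/Z ⇒ Z = n²a₀/r = 5² × 52.92 / 165.4 ≈ 8.00
Z = 8

8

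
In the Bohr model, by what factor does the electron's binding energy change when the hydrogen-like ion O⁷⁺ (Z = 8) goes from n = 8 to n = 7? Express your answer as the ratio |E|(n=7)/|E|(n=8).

64/49

|E| ∝ Z^2 · n^-2; with Z fixed, |E| ∝ n^-2.
|E|(n=7)/|E|(n=8) = (7/8)^-2 = 64/49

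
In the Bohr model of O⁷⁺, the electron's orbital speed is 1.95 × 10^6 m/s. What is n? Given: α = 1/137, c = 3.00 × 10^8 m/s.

v_n = Zαc/n ⇒ n = Zαc/v = 8 × 0.00730 × 3.00 × 10^8 / 1.95 × 10^6 ≈ 8.98
n = 9

9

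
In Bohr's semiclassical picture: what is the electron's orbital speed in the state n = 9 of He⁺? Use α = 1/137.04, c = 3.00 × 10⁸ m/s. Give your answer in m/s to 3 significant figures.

4.86 × 10⁵ m/s

v_n = Zαc/n = 2 × 0.00730 × 3.00 × 10⁸ / 9
    = 4.86 × 10⁵ m/s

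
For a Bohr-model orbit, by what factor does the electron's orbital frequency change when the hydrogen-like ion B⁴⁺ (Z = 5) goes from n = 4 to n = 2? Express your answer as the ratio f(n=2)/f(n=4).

8

f ∝ Z^2 · n^-3; with Z fixed, f ∝ n^-3.
f(n=2)/f(n=4) = (2/4)^-3 = 8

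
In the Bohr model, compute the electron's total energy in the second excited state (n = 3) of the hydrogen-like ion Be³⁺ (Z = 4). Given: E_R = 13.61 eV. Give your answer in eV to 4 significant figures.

-24.20 eV

E_n = −E_R·Z²/n² = −13.61 × 4²/3² = -24.20 eV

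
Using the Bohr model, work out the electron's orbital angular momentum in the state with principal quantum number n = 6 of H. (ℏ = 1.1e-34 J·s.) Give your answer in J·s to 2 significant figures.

L_n = nℏ = 6 × 1.1e-34 = 6.6e-34 J·s

6.6e-34 J·s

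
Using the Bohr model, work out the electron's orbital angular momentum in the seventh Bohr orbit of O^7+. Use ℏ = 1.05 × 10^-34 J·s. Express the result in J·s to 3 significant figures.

L_n = nℏ = 7 × 1.05 × 10^-34 = 7.35 × 10^-34 J·s

7.35 × 10^-34 J·s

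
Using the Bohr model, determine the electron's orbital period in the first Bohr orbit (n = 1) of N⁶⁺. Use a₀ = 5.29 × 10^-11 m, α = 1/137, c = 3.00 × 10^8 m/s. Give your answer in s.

3.10 × 10^-18 s

r = n²a₀/Z = 1²·5.29 × 10^-11/7 = 7.56 × 10^-12 m
v = Zαc/n = 7·0.00730·3.00 × 10^8/1 = 1.53 × 10^7 m/s
T = 2πr/v = 3.10 × 10^-18 s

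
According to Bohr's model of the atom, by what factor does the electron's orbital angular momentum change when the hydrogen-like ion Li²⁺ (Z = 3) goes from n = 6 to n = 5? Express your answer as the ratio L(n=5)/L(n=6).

L = nℏ depends only on n, so L ∝ n.
L(n=5)/L(n=6) = (5/6)^1 = 5/6

5/6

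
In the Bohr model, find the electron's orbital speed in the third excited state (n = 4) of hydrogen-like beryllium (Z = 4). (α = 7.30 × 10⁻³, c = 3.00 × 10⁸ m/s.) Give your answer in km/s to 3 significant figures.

2190 km/s

v_n = Zαc/n = 4 × 0.00730 × 3.00 × 10⁸ / 4
    = 2190 km/s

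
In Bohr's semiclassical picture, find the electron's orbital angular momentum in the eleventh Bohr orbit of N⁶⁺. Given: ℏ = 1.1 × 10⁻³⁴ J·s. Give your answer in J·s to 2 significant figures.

L_n = nℏ = 11 × 1.1 × 10⁻³⁴ = 1.2 × 10⁻³³ J·s

1.2 × 10⁻³³ J·s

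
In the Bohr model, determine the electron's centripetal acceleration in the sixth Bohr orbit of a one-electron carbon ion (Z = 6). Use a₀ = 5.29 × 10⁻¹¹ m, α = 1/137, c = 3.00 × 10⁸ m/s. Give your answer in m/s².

1.51 × 10²² m/s²

r = n²a₀/Z = 3.17 × 10⁻¹⁰ m, v = Zαc/n = 2.19 × 10⁶ m/s
a = v²/r = (2.19 × 10⁶)² / 3.17 × 10⁻¹⁰ = 1.51 × 10²² m/s²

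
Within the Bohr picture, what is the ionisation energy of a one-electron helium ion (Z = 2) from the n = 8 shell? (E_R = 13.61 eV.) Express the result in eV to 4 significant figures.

E_n = −E_R·Z²/n² = −13.61 × 2²/8² eV = -0.8506 eV
Ionisation energy = −E_n = 0.8506 eV

0.8506 eV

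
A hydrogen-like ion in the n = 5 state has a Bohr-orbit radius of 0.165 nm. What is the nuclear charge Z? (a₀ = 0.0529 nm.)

r_n = n²a₀/Z ⇒ Z = n²a₀/r = 5² × 0.0529 / 0.165 ≈ 8.02
Z = 8

8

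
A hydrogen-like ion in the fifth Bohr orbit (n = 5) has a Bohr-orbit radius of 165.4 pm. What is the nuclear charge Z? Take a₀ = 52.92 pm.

r_n = n²a₀/Z ⇒ Z = n²a₀/r = 5² × 52.92 / 165.4 ≈ 8.00
Z = 8

8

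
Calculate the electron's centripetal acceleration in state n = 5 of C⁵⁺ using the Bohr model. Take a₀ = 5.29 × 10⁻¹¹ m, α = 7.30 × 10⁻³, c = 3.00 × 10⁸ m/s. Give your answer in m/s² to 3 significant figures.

r = n²a₀/Z = 2.20 × 10⁻¹⁰ m, v = Zαc/n = 2.63 × 10⁶ m/s
a = v²/r = (2.63 × 10⁶)² / 2.20 × 10⁻¹⁰ = 3.13 × 10²² m/s²

3.13 × 10²² m/s²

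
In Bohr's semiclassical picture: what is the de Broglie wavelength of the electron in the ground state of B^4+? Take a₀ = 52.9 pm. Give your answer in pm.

The Bohr quantisation condition is nλ = 2πr_n.
r_n = n²a₀/Z = 10.6 pm
λ = 2πr_n/n = 2π·10.6/1 = 66.5 pm

66.5 pm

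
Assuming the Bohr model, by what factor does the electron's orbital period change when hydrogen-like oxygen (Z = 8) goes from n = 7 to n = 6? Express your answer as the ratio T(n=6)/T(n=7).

216/343

T ∝ Z^-2 · n^3; with Z fixed, T ∝ n^3.
T(n=6)/T(n=7) = (6/7)^3 = 216/343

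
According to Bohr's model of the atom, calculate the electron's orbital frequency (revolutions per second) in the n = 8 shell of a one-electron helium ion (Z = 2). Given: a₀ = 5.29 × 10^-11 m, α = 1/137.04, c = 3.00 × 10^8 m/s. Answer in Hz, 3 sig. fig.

r = n²a₀/Z = 1.69 × 10^-9 m, v = Zαc/n = 5.47 × 10^5 m/s
f = v/(2πr) = 5.15 × 10^13 Hz

5.15 × 10^13 Hz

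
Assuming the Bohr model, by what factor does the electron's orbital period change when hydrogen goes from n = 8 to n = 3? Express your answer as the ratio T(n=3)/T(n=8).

27/512

T ∝ Z^-2 · n^3; with Z fixed, T ∝ n^3.
T(n=3)/T(n=8) = (3/8)^3 = 27/512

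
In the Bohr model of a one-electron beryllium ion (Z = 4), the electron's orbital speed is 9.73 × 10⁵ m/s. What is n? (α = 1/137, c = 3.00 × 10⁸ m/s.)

9

v_n = Zαc/n ⇒ n = Zαc/v = 4 × 0.00730 × 3.00 × 10⁸ / 9.73 × 10⁵ ≈ 9.00
n = 9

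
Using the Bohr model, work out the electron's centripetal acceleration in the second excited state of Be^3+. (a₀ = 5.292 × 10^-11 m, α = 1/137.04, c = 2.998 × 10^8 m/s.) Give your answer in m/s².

7.146 × 10^22 m/s²

r = n²a₀/Z = 1.191 × 10^-10 m, v = Zαc/n = 2.917 × 10^6 m/s
a = v²/r = (2.917 × 10^6)² / 1.191 × 10^-10 = 7.146 × 10^22 m/s²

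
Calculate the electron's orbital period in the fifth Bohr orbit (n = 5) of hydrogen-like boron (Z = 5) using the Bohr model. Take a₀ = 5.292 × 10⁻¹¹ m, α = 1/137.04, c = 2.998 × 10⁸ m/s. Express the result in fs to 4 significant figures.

0.7600 fs

r = n²a₀/Z = 5²·5.292 × 10⁻¹¹/5 = 2.646 × 10⁻¹⁰ m
v = Zαc/n = 5·0.007297·2.998 × 10⁸/5 = 2.188 × 10⁶ m/s
T = 2πr/v = 7.600 × 10⁻¹⁶ s = 0.7600 fs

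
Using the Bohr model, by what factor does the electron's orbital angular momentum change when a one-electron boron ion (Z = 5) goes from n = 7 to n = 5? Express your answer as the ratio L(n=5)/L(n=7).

5/7

L = nℏ depends only on n, so L ∝ n.
L(n=5)/L(n=7) = (5/7)^1 = 5/7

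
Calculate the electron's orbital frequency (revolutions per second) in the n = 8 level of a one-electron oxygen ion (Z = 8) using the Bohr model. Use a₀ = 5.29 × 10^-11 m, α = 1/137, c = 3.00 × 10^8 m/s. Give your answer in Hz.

8.24 × 10^14 Hz

r = n²a₀/Z = 4.23 × 10^-10 m, v = Zαc/n = 2.19 × 10^6 m/s
f = v/(2πr) = 8.24 × 10^14 Hz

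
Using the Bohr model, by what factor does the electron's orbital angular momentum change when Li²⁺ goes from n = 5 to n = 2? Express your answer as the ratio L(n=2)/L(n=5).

L = nℏ depends only on n, so L ∝ n.
L(n=2)/L(n=5) = (2/5)^1 = 2/5

2/5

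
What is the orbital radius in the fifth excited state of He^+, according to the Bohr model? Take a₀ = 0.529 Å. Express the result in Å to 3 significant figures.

r_n = n²a₀/Z = 6² × 0.529 / 2
    = 36 × 0.529 / 2 = 9.52 Å

9.52 Å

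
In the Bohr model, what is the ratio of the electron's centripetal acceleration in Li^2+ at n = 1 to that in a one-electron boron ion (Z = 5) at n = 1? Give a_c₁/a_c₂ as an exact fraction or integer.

a_c ∝ Z^3 · n^-4
a_c₁/a_c₂ = (3/5)^3 · (1/1)^-4 = 27/125

27/125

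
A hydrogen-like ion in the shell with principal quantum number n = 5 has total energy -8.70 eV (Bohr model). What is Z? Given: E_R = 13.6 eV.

E_n = −E_R Z²/n² ⇒ Z² = −E_n n²/E_R = 8.70 × 5² / 13.6 ≈ 15.99
Z = 4

4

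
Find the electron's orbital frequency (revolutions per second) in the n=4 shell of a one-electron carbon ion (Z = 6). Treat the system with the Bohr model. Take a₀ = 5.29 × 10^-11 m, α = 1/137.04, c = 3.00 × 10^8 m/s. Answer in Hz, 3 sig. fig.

r = n²a₀/Z = 1.41 × 10^-10 m, v = Zαc/n = 3.28 × 10^6 m/s
f = v/(2πr) = 3.70 × 10^15 Hz

3.70 × 10^15 Hz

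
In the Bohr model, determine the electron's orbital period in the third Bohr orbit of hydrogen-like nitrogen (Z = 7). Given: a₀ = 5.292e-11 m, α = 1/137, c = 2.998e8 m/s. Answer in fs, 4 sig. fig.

r = n²a₀/Z = 3²·5.292e-11/7 = 6.804e-11 m
v = Zαc/n = 7·0.007299·2.998e8/3 = 5.106e6 m/s
T = 2πr/v = 8.373e-17 s = 0.08373 fs

0.08373 fs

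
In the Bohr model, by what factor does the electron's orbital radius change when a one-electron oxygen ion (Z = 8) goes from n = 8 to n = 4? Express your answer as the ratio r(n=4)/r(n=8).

r ∝ Z^-1 · n^2; with Z fixed, r ∝ n^2.
r(n=4)/r(n=8) = (4/8)^2 = 1/4

1/4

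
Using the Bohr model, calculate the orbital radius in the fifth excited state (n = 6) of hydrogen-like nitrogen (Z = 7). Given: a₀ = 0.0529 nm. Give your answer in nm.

0.272 nm

r_n = n²a₀/Z = 6² × 0.0529 / 7
    = 36 × 0.0529 / 7 = 0.272 nm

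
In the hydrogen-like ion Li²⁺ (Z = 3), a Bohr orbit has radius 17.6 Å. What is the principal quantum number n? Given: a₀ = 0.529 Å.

r_n = n²a₀/Z ⇒ n² = rZ/a₀ = 17.6 × 3 / 0.529 ≈ 99.81
n = 10

10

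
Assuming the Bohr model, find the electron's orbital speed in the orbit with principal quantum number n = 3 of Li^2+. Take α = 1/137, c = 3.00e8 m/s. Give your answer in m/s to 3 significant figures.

v_n = Zαc/n = 3 × 0.00730 × 3.00e8 / 3
    = 2.19e6 m/s

2.19e6 m/s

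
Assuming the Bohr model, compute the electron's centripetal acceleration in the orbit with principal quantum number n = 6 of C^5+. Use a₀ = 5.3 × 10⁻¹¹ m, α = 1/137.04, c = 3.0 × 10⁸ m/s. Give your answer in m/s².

1.5 × 10²² m/s²

r = n²a₀/Z = 3.2 × 10⁻¹⁰ m, v = Zαc/n = 2.2 × 10⁶ m/s
a = v²/r = (2.2 × 10⁶)² / 3.2 × 10⁻¹⁰ = 1.5 × 10²² m/s²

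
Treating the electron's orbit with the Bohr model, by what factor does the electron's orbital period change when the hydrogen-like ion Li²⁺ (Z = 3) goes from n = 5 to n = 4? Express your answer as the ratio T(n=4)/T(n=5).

T ∝ Z^-2 · n^3; with Z fixed, T ∝ n^3.
T(n=4)/T(n=5) = (4/5)^3 = 64/125

64/125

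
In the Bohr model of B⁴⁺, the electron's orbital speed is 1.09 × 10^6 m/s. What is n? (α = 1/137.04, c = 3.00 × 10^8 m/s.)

10

v_n = Zαc/n ⇒ n = Zαc/v = 5 × 0.00730 × 3.00 × 10^8 / 1.09 × 10^6 ≈ 10.04
n = 10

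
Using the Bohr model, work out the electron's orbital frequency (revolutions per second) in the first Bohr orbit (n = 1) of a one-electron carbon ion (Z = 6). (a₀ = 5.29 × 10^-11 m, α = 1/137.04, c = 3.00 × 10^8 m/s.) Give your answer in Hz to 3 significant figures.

2.37 × 10^17 Hz

r = n²a₀/Z = 8.82 × 10^-12 m, v = Zαc/n = 1.31 × 10^7 m/s
f = v/(2πr) = 2.37 × 10^17 Hz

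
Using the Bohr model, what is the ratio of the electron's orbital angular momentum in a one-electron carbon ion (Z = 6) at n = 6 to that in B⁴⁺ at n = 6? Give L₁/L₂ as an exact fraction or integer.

L = nℏ is independent of Z.
L₁/L₂ = n₁/n₂ = 6/6 = 1

1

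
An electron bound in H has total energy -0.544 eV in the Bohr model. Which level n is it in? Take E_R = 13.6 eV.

E_n = −E_R Z²/n² ⇒ n² = E_R Z²/(−E_n) = 13.6 × 1² / 0.544 ≈ 25.00
n = 5

5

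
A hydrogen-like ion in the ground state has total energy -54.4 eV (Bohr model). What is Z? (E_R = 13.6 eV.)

2

E_n = −E_R Z²/n² ⇒ Z² = −E_n n²/E_R = 54.4 × 1² / 13.6 ≈ 4.00
Z = 2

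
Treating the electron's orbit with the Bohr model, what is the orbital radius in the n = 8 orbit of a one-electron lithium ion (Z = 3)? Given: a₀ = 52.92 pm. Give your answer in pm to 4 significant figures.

r_n = n²a₀/Z = 8² × 52.92 / 3
    = 64 × 52.92 / 3 = 1129 pm

1129 pm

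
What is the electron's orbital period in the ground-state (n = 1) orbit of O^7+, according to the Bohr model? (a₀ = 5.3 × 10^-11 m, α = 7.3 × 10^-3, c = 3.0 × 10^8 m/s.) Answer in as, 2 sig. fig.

2.4 as

r = n²a₀/Z = 1²·5.3 × 10^-11/8 = 6.6 × 10^-12 m
v = Zαc/n = 8·0.0073·3.0 × 10^8/1 = 1.8 × 10^7 m/s
T = 2πr/v = 2.4 × 10^-18 s = 2.4 as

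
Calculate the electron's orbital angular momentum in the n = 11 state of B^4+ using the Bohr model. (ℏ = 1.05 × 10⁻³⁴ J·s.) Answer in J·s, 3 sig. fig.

L_n = nℏ = 11 × 1.05 × 10⁻³⁴ = 1.16 × 10⁻³³ J·s

1.16 × 10⁻³³ J·s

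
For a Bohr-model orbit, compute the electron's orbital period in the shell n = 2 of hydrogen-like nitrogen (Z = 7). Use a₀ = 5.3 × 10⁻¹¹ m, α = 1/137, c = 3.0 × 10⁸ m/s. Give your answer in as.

25 as

r = n²a₀/Z = 2²·5.3 × 10⁻¹¹/7 = 3.0 × 10⁻¹¹ m
v = Zαc/n = 7·0.0073·3.0 × 10⁸/2 = 7.7 × 10⁶ m/s
T = 2πr/v = 2.5 × 10⁻¹⁷ s = 25 as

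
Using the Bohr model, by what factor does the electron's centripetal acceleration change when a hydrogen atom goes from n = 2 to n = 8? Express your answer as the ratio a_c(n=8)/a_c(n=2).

a_c ∝ Z^3 · n^-4; with Z fixed, a_c ∝ n^-4.
a_c(n=8)/a_c(n=2) = (8/2)^-4 = 1/256

1/256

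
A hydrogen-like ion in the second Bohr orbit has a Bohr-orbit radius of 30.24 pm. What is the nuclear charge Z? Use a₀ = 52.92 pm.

7

r_n = n²a₀/Z ⇒ Z = n²a₀/r = 2² × 52.92 / 30.24 ≈ 7.00
Z = 7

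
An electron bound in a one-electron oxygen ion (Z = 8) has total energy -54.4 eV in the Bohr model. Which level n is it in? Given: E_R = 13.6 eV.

4

E_n = −E_R Z²/n² ⇒ n² = E_R Z²/(−E_n) = 13.6 × 8² / 54.4 ≈ 16.00
n = 4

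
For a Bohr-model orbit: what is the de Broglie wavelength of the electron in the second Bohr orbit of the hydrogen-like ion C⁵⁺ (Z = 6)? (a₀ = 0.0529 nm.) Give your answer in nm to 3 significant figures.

0.111 nm

The Bohr quantisation condition is nλ = 2πr_n.
r_n = n²a₀/Z = 0.0353 nm
λ = 2πr_n/n = 2π·0.0353/2 = 0.111 nm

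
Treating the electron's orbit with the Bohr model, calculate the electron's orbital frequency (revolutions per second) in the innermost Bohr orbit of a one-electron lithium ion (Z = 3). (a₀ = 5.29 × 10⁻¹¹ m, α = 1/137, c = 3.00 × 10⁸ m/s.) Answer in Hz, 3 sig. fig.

r = n²a₀/Z = 1.76 × 10⁻¹¹ m, v = Zαc/n = 6.57 × 10⁶ m/s
f = v/(2πr) = 5.93 × 10¹⁶ Hz

5.93 × 10¹⁶ Hz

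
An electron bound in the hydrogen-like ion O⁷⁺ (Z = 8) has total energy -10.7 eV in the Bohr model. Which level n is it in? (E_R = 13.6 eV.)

E_n = −E_R Z²/n² ⇒ n² = E_R Z²/(−E_n) = 13.6 × 8² / 10.7 ≈ 81.35
n = 9

9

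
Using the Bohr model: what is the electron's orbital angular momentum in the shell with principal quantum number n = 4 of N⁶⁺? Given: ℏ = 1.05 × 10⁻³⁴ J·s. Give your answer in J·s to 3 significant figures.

L_n = nℏ = 4 × 1.05 × 10⁻³⁴ = 4.20 × 10⁻³⁴ J·s

4.20 × 10⁻³⁴ J·s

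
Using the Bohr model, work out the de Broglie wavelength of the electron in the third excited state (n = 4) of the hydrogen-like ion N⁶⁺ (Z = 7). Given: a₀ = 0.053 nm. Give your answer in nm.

The Bohr quantisation condition is nλ = 2πr_n.
r_n = n²a₀/Z = 0.12 nm
λ = 2πr_n/n = 2π·0.12/4 = 0.19 nm

0.19 nm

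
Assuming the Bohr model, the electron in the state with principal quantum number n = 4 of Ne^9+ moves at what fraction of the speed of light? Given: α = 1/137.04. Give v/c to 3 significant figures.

v_n = Zαc/n, so v/c = Zα/n = 10 × 0.00730 / 4 = 0.0182

0.0182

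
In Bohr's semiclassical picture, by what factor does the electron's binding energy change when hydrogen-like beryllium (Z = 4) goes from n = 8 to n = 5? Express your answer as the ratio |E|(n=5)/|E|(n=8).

|E| ∝ Z^2 · n^-2; with Z fixed, |E| ∝ n^-2.
|E|(n=5)/|E|(n=8) = (5/8)^-2 = 64/25

64/25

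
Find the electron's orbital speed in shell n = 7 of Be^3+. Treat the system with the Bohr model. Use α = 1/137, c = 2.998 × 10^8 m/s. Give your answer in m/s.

v_n = Zαc/n = 4 × 0.007299 × 2.998 × 10^8 / 7
    = 1.250 × 10^6 m/s

1.250 × 10^6 m/s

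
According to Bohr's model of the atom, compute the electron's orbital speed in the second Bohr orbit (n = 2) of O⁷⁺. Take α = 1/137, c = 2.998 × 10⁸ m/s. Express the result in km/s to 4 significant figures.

8753 km/s

v_n = Zαc/n = 8 × 0.007299 × 2.998 × 10⁸ / 2
    = 8753 km/s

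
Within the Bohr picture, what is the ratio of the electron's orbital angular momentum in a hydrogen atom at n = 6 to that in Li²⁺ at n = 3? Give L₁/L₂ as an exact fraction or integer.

L = nℏ is independent of Z.
L₁/L₂ = n₁/n₂ = 6/3 = 2

2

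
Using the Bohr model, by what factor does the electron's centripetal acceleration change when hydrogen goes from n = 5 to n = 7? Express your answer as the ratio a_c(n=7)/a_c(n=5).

a_c ∝ Z^3 · n^-4; with Z fixed, a_c ∝ n^-4.
a_c(n=7)/a_c(n=5) = (7/5)^-4 = 625/2401

625/2401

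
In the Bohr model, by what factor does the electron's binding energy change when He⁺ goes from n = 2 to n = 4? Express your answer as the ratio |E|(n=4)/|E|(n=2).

|E| ∝ Z^2 · n^-2; with Z fixed, |E| ∝ n^-2.
|E|(n=4)/|E|(n=2) = (4/2)^-2 = 1/4

1/4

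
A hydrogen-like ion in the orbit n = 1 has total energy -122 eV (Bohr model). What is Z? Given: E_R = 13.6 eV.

E_n = −E_R Z²/n² ⇒ Z² = −E_n n²/E_R = 122 × 1² / 13.6 ≈ 8.97
Z = 3

3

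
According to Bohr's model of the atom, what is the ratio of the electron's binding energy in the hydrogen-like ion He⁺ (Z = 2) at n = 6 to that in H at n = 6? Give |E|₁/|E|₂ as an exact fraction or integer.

4

|E| ∝ Z^2 · n^-2
|E|₁/|E|₂ = (2/1)^2 · (6/6)^-2 = 4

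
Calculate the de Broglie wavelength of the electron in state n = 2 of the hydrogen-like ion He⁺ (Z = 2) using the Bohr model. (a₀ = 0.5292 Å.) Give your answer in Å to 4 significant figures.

The Bohr quantisation condition is nλ = 2πr_n.
r_n = n²a₀/Z = 1.058 Å
λ = 2πr_n/n = 2π·1.058/2 = 3.325 Å

3.325 Å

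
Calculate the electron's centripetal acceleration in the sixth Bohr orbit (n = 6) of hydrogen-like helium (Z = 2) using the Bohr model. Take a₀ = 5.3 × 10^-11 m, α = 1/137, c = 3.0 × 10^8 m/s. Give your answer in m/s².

5.6 × 10^20 m/s²

r = n²a₀/Z = 9.5 × 10^-10 m, v = Zαc/n = 7.3 × 10^5 m/s
a = v²/r = (7.3 × 10^5)² / 9.5 × 10^-10 = 5.6 × 10^20 m/s²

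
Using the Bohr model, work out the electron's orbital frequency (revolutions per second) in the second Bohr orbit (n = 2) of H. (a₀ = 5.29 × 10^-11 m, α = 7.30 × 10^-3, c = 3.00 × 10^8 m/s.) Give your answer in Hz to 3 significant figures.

r = n²a₀/Z = 2.12 × 10^-10 m, v = Zαc/n = 1.09 × 10^6 m/s
f = v/(2πr) = 8.24 × 10^14 Hz

8.24 × 10^14 Hz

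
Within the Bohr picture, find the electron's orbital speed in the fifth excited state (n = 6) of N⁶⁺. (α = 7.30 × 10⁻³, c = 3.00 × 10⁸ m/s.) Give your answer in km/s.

2560 km/s

v_n = Zαc/n = 7 × 0.00730 × 3.00 × 10⁸ / 6
    = 2560 km/s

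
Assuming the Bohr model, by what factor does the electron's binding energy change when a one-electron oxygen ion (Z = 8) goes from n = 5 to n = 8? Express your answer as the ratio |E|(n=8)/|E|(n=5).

25/64

|E| ∝ Z^2 · n^-2; with Z fixed, |E| ∝ n^-2.
|E|(n=8)/|E|(n=5) = (8/5)^-2 = 25/64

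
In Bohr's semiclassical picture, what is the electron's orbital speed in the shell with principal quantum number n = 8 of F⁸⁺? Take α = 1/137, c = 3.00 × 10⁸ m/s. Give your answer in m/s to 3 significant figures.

2.46 × 10⁶ m/s

v_n = Zαc/n = 9 × 0.00730 × 3.00 × 10⁸ / 8
    = 2.46 × 10⁶ m/s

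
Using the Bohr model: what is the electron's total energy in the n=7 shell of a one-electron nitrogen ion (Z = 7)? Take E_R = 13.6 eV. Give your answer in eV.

-13.6 eV

E_n = −E_R·Z²/n² = −13.6 × 7²/7² = -13.6 eV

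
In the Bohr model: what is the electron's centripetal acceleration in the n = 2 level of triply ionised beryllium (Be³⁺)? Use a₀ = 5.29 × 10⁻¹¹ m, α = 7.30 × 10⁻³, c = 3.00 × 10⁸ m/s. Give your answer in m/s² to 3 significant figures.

3.63 × 10²³ m/s²

r = n²a₀/Z = 5.29 × 10⁻¹¹ m, v = Zαc/n = 4.38 × 10⁶ m/s
a = v²/r = (4.38 × 10⁶)² / 5.29 × 10⁻¹¹ = 3.63 × 10²³ m/s²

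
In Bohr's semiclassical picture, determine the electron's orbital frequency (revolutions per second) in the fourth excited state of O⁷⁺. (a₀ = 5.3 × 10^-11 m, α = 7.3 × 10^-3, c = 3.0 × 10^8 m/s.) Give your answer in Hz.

r = n²a₀/Z = 1.7 × 10^-10 m, v = Zαc/n = 3.5 × 10^6 m/s
f = v/(2πr) = 3.4 × 10^15 Hz

3.4 × 10^15 Hz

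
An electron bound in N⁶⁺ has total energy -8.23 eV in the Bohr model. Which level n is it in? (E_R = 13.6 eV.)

E_n = −E_R Z²/n² ⇒ n² = E_R Z²/(−E_n) = 13.6 × 7² / 8.23 ≈ 80.97
n = 9

9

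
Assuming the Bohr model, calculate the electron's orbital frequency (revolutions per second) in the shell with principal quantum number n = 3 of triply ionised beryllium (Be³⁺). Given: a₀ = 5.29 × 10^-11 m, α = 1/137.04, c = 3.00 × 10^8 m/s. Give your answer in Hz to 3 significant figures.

r = n²a₀/Z = 1.19 × 10^-10 m, v = Zαc/n = 2.92 × 10^6 m/s
f = v/(2πr) = 3.90 × 10^15 Hz

3.90 × 10^15 Hz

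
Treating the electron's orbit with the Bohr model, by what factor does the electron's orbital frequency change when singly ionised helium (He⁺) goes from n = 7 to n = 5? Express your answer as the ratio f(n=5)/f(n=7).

343/125

f ∝ Z^2 · n^-3; with Z fixed, f ∝ n^-3.
f(n=5)/f(n=7) = (5/7)^-3 = 343/125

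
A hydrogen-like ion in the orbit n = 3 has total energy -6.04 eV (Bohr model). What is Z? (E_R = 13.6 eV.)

E_n = −E_R Z²/n² ⇒ Z² = −E_n n²/E_R = 6.04 × 3² / 13.6 ≈ 4.00
Z = 2

2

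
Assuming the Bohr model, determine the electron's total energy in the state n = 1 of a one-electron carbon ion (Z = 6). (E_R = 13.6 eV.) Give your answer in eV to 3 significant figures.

-490 eV

E_n = −E_R·Z²/n² = −13.6 × 6²/1² = -490 eV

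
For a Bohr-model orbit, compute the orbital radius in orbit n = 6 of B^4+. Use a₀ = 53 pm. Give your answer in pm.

380 pm

r_n = n²a₀/Z = 6² × 53 / 5
    = 36 × 53 / 5 = 380 pm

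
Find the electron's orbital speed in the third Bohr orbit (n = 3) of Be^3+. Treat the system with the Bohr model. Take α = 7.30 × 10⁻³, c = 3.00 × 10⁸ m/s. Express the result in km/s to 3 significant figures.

v_n = Zαc/n = 4 × 0.00730 × 3.00 × 10⁸ / 3
    = 2920 km/s

2920 km/s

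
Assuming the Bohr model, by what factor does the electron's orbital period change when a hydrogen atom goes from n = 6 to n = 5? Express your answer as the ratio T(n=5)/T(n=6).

125/216

T ∝ Z^-2 · n^3; with Z fixed, T ∝ n^3.
T(n=5)/T(n=6) = (5/6)^3 = 125/216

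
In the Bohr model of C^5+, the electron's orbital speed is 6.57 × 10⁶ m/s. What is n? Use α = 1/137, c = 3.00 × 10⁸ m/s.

v_n = Zαc/n ⇒ n = Zαc/v = 6 × 0.00730 × 3.00 × 10⁸ / 6.57 × 10⁶ ≈ 2.00
n = 2

2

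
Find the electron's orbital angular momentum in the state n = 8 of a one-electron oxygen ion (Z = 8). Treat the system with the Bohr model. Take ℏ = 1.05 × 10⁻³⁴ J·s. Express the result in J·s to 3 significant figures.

8.40 × 10⁻³⁴ J·s

L_n = nℏ = 8 × 1.05 × 10⁻³⁴ = 8.40 × 10⁻³⁴ J·s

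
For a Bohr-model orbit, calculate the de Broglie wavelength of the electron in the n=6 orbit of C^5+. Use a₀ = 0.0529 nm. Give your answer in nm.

0.332 nm

The Bohr quantisation condition is nλ = 2πr_n.
r_n = n²a₀/Z = 0.317 nm
λ = 2πr_n/n = 2π·0.317/6 = 0.332 nm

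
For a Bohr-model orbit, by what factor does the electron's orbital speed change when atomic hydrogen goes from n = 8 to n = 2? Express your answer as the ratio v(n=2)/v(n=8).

4

v ∝ Z^1 · n^-1; with Z fixed, v ∝ n^-1.
v(n=2)/v(n=8) = (2/8)^-1 = 4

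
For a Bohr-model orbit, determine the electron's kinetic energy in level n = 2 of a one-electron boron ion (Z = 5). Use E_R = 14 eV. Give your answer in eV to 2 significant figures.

For a Coulomb orbit the virial theorem gives K = −E_n.
E_n = −E_R·Z²/n², so K = E_R·Z²/n² = 14 × 5²/2² = 88 eV

88 eV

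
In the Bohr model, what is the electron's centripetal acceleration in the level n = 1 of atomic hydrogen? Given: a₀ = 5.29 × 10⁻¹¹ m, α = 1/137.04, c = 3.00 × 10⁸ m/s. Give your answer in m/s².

9.06 × 10²² m/s²

r = n²a₀/Z = 5.29 × 10⁻¹¹ m, v = Zαc/n = 2.19 × 10⁶ m/s
a = v²/r = (2.19 × 10⁶)² / 5.29 × 10⁻¹¹ = 9.06 × 10²² m/s²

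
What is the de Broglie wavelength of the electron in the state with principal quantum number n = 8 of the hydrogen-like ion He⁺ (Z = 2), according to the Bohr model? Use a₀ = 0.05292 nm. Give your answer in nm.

1.330 nm

The Bohr quantisation condition is nλ = 2πr_n.
r_n = n²a₀/Z = 1.693 nm
λ = 2πr_n/n = 2π·1.693/8 = 1.330 nm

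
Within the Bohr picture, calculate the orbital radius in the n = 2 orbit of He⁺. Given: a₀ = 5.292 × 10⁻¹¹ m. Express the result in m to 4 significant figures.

r_n = n²a₀/Z = 2² × 5.292 × 10⁻¹¹ / 2
    = 4 × 5.292 × 10⁻¹¹ / 2 = 1.058 × 10⁻¹⁰ m

1.058 × 10⁻¹⁰ m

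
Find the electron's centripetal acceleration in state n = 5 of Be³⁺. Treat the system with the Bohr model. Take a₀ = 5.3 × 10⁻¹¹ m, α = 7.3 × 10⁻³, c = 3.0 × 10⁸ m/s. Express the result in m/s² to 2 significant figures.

r = n²a₀/Z = 3.3 × 10⁻¹⁰ m, v = Zαc/n = 1.8 × 10⁶ m/s
a = v²/r = (1.8 × 10⁶)² / 3.3 × 10⁻¹⁰ = 9.3 × 10²¹ m/s²

9.3 × 10²¹ m/s²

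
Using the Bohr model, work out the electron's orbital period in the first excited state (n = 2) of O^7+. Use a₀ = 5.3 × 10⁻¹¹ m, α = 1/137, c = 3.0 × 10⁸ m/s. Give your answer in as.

19 as

r = n²a₀/Z = 2²·5.3 × 10⁻¹¹/8 = 2.6 × 10⁻¹¹ m
v = Zαc/n = 8·0.0073·3.0 × 10⁸/2 = 8.8 × 10⁶ m/s
T = 2πr/v = 1.9 × 10⁻¹⁷ s = 19 as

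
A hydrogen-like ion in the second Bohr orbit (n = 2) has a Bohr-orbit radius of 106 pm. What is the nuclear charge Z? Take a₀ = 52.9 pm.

r_n = n²a₀/Z ⇒ Z = n²a₀/r = 2² × 52.9 / 106 ≈ 2.00
Z = 2

2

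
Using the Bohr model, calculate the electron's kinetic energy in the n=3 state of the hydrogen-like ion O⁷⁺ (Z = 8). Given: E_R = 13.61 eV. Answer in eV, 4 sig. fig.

96.78 eV

For a Coulomb orbit the virial theorem gives K = −E_n.
E_n = −E_R·Z²/n², so K = E_R·Z²/n² = 13.61 × 8²/3² = 96.78 eV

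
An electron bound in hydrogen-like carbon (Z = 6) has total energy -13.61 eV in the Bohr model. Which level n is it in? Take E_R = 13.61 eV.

E_n = −E_R Z²/n² ⇒ n² = E_R Z²/(−E_n) = 13.61 × 6² / 13.61 ≈ 36.00
n = 6

6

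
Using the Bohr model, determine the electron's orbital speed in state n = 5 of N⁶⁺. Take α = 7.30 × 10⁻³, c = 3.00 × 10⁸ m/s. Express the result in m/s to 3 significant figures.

v_n = Zαc/n = 7 × 0.00730 × 3.00 × 10⁸ / 5
    = 3.07 × 10⁶ m/s

3.07 × 10⁶ m/s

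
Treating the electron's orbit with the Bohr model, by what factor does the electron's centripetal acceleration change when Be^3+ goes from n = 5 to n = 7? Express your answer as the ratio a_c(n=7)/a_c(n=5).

625/2401

a_c ∝ Z^3 · n^-4; with Z fixed, a_c ∝ n^-4.
a_c(n=7)/a_c(n=5) = (7/5)^-4 = 625/2401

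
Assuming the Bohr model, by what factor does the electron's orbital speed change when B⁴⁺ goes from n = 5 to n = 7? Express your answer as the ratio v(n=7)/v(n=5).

v ∝ Z^1 · n^-1; with Z fixed, v ∝ n^-1.
v(n=7)/v(n=5) = (7/5)^-1 = 5/7

5/7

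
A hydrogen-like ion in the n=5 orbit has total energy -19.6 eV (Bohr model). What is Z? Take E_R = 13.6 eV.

E_n = −E_R Z²/n² ⇒ Z² = −E_n n²/E_R = 19.6 × 5² / 13.6 ≈ 36.03
Z = 6

6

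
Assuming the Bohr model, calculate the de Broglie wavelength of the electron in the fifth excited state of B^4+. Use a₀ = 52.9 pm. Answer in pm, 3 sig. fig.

399 pm

The Bohr quantisation condition is nλ = 2πr_n.
r_n = n²a₀/Z = 381 pm
λ = 2πr_n/n = 2π·381/6 = 399 pm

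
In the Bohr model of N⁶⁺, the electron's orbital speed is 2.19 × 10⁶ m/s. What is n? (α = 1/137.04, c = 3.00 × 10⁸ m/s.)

v_n = Zαc/n ⇒ n = Zαc/v = 7 × 0.00730 × 3.00 × 10⁸ / 2.19 × 10⁶ ≈ 7.00
n = 7

7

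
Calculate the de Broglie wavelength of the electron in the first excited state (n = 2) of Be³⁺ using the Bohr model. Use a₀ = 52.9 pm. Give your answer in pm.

The Bohr quantisation condition is nλ = 2πr_n.
r_n = n²a₀/Z = 52.9 pm
λ = 2πr_n/n = 2π·52.9/2 = 166 pm

166 pm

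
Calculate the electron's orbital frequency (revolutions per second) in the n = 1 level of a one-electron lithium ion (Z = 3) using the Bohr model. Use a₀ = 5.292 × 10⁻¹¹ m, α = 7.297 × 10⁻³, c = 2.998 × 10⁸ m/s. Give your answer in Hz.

r = n²a₀/Z = 1.764 × 10⁻¹¹ m, v = Zαc/n = 6.563 × 10⁶ m/s
f = v/(2πr) = 5.921 × 10¹⁶ Hz

5.921 × 10¹⁶ Hz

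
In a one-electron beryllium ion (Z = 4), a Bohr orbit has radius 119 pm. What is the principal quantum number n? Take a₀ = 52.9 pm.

r_n = n²a₀/Z ⇒ n² = rZ/a₀ = 119 × 4 / 52.9 ≈ 9.00
n = 3

3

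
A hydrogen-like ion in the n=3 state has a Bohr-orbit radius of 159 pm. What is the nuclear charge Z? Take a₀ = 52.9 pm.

r_n = n²a₀/Z ⇒ Z = n²a₀/r = 3² × 52.9 / 159 ≈ 2.99
Z = 3

3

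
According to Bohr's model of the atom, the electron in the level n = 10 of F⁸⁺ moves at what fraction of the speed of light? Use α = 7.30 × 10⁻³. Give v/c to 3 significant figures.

0.00657

v_n = Zαc/n, so v/c = Zα/n = 9 × 0.00730 / 10 = 0.00657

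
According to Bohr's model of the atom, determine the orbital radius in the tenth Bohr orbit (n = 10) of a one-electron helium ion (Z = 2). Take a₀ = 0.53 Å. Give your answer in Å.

26 Å

r_n = n²a₀/Z = 10² × 0.53 / 2
    = 100 × 0.53 / 2 = 26 Å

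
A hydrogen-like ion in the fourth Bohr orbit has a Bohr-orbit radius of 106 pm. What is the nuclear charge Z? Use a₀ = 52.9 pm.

r_n = n²a₀/Z ⇒ Z = n²a₀/r = 4² × 52.9 / 106 ≈ 7.98
Z = 8

8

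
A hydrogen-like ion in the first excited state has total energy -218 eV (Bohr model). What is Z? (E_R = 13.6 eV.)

E_n = −E_R Z²/n² ⇒ Z² = −E_n n²/E_R = 218 × 2² / 13.6 ≈ 64.12
Z = 8

8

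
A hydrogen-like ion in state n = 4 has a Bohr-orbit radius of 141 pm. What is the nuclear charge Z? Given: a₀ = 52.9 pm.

6

r_n = n²a₀/Z ⇒ Z = n²a₀/r = 4² × 52.9 / 141 ≈ 6.00
Z = 6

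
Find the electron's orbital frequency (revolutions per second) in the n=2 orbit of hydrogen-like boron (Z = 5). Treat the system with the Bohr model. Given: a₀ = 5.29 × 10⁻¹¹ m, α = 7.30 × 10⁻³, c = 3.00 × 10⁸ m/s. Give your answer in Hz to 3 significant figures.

r = n²a₀/Z = 4.23 × 10⁻¹¹ m, v = Zαc/n = 5.47 × 10⁶ m/s
f = v/(2πr) = 2.06 × 10¹⁶ Hz

2.06 × 10¹⁶ Hz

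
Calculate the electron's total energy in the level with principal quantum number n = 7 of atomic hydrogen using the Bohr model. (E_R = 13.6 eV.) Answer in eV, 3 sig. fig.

E_n = −E_R·Z²/n² = −13.6 × 1²/7² = -0.278 eV

-0.278 eV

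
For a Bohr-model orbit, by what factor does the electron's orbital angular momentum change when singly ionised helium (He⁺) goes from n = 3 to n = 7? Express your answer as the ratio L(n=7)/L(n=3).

7/3

L = nℏ depends only on n, so L ∝ n.
L(n=7)/L(n=3) = (7/3)^1 = 7/3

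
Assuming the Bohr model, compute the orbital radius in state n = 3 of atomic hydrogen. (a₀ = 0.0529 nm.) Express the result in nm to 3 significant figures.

r_n = n²a₀/Z = 3² × 0.0529 / 1
    = 9 × 0.0529 / 1 = 0.476 nm

0.476 nm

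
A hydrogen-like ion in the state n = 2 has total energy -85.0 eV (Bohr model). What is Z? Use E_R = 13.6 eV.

5

E_n = −E_R Z²/n² ⇒ Z² = −E_n n²/E_R = 85.0 × 2² / 13.6 ≈ 25.00
Z = 5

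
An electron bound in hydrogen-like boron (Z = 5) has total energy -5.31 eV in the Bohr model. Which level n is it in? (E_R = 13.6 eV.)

8

E_n = −E_R Z²/n² ⇒ n² = E_R Z²/(−E_n) = 13.6 × 5² / 5.31 ≈ 64.03
n = 8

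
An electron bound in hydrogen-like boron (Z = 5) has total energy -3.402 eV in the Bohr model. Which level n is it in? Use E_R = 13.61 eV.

E_n = −E_R Z²/n² ⇒ n² = E_R Z²/(−E_n) = 13.61 × 5² / 3.402 ≈ 100.01
n = 10

10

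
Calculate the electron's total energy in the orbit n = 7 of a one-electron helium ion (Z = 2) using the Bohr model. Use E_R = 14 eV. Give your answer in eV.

-1.1 eV

E_n = −E_R·Z²/n² = −14 × 2²/7² = -1.1 eV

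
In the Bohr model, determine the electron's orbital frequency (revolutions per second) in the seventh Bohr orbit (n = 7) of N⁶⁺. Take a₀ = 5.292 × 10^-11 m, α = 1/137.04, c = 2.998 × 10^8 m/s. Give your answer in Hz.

r = n²a₀/Z = 3.704 × 10^-10 m, v = Zαc/n = 2.188 × 10^6 m/s
f = v/(2πr) = 9.399 × 10^14 Hz

9.399 × 10^14 Hz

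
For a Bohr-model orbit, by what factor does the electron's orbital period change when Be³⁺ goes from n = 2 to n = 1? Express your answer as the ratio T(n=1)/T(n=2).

1/8

T ∝ Z^-2 · n^3; with Z fixed, T ∝ n^3.
T(n=1)/T(n=2) = (1/2)^3 = 1/8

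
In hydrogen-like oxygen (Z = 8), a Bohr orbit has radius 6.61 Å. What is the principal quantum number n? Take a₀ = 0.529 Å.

10

r_n = n²a₀/Z ⇒ n² = rZ/a₀ = 6.61 × 8 / 0.529 ≈ 99.96
n = 10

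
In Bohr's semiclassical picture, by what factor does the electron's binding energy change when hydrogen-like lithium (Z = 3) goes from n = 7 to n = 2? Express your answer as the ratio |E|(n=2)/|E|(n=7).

49/4

|E| ∝ Z^2 · n^-2; with Z fixed, |E| ∝ n^-2.
|E|(n=2)/|E|(n=7) = (2/7)^-2 = 49/4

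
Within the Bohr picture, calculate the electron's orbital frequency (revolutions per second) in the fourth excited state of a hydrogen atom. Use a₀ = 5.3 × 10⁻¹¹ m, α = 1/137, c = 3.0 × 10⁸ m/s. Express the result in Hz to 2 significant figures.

5.3 × 10¹³ Hz

r = n²a₀/Z = 1.3 × 10⁻⁹ m, v = Zαc/n = 4.4 × 10⁵ m/s
f = v/(2πr) = 5.3 × 10¹³ Hz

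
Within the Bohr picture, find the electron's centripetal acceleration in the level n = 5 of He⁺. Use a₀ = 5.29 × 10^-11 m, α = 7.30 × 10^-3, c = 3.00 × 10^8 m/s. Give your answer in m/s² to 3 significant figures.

1.16 × 10^21 m/s²

r = n²a₀/Z = 6.61 × 10^-10 m, v = Zαc/n = 8.76 × 10^5 m/s
a = v²/r = (8.76 × 10^5)² / 6.61 × 10^-10 = 1.16 × 10^21 m/s²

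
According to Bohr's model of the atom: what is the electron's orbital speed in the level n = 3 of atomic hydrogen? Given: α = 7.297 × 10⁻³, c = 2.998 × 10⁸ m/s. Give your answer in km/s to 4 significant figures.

v_n = Zαc/n = 1 × 0.007297 × 2.998 × 10⁸ / 3
    = 729.2 km/s

729.2 km/s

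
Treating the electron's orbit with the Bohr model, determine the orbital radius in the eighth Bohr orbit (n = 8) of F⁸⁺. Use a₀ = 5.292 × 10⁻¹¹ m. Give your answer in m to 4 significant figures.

r_n = n²a₀/Z = 8² × 5.292 × 10⁻¹¹ / 9
    = 64 × 5.292 × 10⁻¹¹ / 9 = 3.763 × 10⁻¹⁰ m

3.763 × 10⁻¹⁰ m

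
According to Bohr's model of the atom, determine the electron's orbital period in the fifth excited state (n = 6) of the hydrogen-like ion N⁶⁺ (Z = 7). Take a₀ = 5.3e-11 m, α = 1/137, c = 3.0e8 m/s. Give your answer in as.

r = n²a₀/Z = 6²·5.3e-11/7 = 2.7e-10 m
v = Zαc/n = 7·0.0073·3.0e8/6 = 2.6e6 m/s
T = 2πr/v = 6.7e-16 s = 670 as

670 as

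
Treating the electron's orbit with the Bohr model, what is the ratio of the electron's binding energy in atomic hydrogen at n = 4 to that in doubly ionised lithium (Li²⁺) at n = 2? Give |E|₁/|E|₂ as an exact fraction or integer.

|E| ∝ Z^2 · n^-2
|E|₁/|E|₂ = (1/3)^2 · (4/2)^-2 = 1/36

1/36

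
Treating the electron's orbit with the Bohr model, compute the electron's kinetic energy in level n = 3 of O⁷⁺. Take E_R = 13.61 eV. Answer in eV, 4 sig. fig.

For a Coulomb orbit the virial theorem gives K = −E_n.
E_n = −E_R·Z²/n², so K = E_R·Z²/n² = 13.61 × 8²/3² = 96.78 eV

96.78 eV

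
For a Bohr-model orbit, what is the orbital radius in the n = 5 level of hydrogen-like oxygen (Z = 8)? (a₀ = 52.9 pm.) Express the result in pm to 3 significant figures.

165 pm

r_n = n²a₀/Z = 5² × 52.9 / 8
    = 25 × 52.9 / 8 = 165 pm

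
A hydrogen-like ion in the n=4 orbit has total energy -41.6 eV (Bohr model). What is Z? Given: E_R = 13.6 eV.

E_n = −E_R Z²/n² ⇒ Z² = −E_n n²/E_R = 41.6 × 4² / 13.6 ≈ 48.94
Z = 7

7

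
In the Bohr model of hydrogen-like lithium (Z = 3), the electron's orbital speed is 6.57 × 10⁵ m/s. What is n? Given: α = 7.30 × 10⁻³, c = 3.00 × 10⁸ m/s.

10

v_n = Zαc/n ⇒ n = Zαc/v = 3 × 0.00730 × 3.00 × 10⁸ / 6.57 × 10⁵ ≈ 10.00
n = 10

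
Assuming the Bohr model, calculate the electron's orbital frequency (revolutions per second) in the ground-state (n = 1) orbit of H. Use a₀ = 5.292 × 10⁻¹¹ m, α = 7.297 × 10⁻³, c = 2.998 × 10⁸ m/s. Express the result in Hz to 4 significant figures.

r = n²a₀/Z = 5.292 × 10⁻¹¹ m, v = Zαc/n = 2.188 × 10⁶ m/s
f = v/(2πr) = 6.579 × 10¹⁵ Hz

6.579 × 10¹⁵ Hz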